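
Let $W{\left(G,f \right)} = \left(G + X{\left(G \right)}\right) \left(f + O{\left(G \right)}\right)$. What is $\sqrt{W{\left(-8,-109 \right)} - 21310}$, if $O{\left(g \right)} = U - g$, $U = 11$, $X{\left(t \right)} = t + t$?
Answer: $5 i \sqrt{766} \approx 138.38 i$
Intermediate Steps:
$X{\left(t \right)} = 2 t$
$O{\left(g \right)} = 11 - g$
$W{\left(G,f \right)} = 3 G \left(11 + f - G\right)$ ($W{\left(G,f \right)} = \left(G + 2 G\right) \left(f - \left(-11 + G\right)\right) = 3 G \left(11 + f - G\right)$)
$\sqrt{W{\left(-8,-109 \right)} - 21310} = \sqrt{3 \left(-8\right) \left(11 - 109 - -8\right) - 21310} = \sqrt{3 \left(-8\right) \left(11 - 109 + 8\right) - 21310} = \sqrt{3 \left(-8\right) \left(-90\right) - 21310} = \sqrt{2160 - 21310} = \sqrt{-19150} = 5 i \sqrt{766}$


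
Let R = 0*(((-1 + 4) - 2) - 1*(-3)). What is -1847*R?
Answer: 0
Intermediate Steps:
R = 0 (R = 0*((3 - 2) + 3) = 0*(1 + 3) = 0*4 = 0)
-1847*R = -1847*0 = 0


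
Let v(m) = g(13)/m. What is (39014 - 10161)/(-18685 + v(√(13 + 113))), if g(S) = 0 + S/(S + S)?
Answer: -24701420520/15996466309 - 15738*√14/15996466309 ≈ -1.5442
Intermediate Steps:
g(S) = ½ (g(S) = 0 + S/((2*S)) = 0 + (1/(2*S))*S = 0 + ½ = ½)
v(m) = 1/(2*m)
(39014 - 10161)/(-18685 + v(√(13 + 113))) = (39014 - 10161)/(-18685 + 1/(2*(√(13 + 113)))) = 28853/(-18685 + 1/(2*(√126))) = 28853/(-18685 + 1/(2*((3*√14)))) = 28853/(-18685 + (√14/42)/2) = 28853/(-18685 + √14/84)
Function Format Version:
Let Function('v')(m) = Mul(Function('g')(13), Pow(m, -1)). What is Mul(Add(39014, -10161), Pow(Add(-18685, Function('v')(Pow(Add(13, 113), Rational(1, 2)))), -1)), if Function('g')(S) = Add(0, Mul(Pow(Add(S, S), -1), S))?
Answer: Add(Rational(-24701420520, 15996466309), Mul(Rational(-15738, 15996466309), Pow(14, Rational(1, 2)))) ≈ -1.5442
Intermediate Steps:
Function('g')(S) = Rational(1, 2) (Function('g')(S) = Add(0, Mul(Pow(Mul(2, S), -1), S)) = Add(0, Mul(Mul(Rational(1, 2), Pow(S, -1)), S)) = Add(0, Rational(1, 2)) = Rational(1, 2))
Function('v')(m) = Mul(Rational(1, 2), Pow(m, -1))
Mul(Add(39014, -10161), Pow(Add(-18685, Function('v')(Pow(Add(13, 113), Rational(1, 2)))), -1)) = Mul(Add(39014, -10161), Pow(Add(-18685, Mul(Rational(1, 2), Pow(Pow(Add(13, 113), Rational(1, 2)), -1))), -1)) = Mul(28853, Pow(Add(-18685, Mul(Rational(1, 2), Pow(Pow(126, Rational(1, 2)), -1))), -1)) = Mul(28853, Pow(Add(-18685, Mul(Rational(1, 2), Pow(Mul(3, Pow(14, Rational(1, 2))), -1))), -1)) = Mul(28853, Pow(Add(-18685, Mul(Rational(1, 2), Mul(Rational(1, 42), Pow(14, Rational(1, 2))))), -1)) = Mul(28853, Pow(Add(-18685, Mul(Rational(1, 84), Pow(14, Rational(1, 2)))), -1))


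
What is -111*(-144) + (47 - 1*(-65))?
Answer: 16096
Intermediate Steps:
-111*(-144) + (47 - 1*(-65)) = 15984 + (47 + 65) = 15984 + 112 = 16096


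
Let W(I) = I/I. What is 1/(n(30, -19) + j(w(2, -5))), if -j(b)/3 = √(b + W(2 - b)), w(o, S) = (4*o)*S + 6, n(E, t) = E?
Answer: 10/399 + I*√33/399 ≈ 0.025063 + 0.014397*I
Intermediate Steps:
W(I) = 1
w(o, S) = 6 + 4*S*o (w(o, S) = 4*S*o + 6 = 6 + 4*S*o)
j(b) = -3*√(1 + b) (j(b) = -3*√(b + 1) = -3*√(1 + b))
1/(n(30, -19) + j(w(2, -5))) = 1/(30 - 3*√(1 + (6 + 4*(-5)*2))) = 1/(30 - 3*√(1 + (6 - 40))) = 1/(30 - 3*√(1 - 34)) = 1/(30 - 3*I*√33)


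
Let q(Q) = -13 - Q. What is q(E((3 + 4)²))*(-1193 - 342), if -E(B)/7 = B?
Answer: -506550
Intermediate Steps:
E(B) = -7*B
q(E((3 + 4)²))*(-1193 - 342) = (-13 - (-7)*(3 + 4)²)*(-1193 - 342) = (-13 - (-7)*7²)*(-1535) = (-13 - (-7)*49)*(-1535) = (-13 - 1*(-343))*(-1535) = (-13 + 343)*(-1535) = 330*(-1535) = -506550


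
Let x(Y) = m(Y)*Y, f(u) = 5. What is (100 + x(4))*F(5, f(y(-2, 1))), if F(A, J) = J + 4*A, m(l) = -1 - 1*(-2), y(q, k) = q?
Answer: 2600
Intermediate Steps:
m(l) = 1 (m(l) = -1 + 2 = 1)
x(Y) = Y (x(Y) = 1*Y = Y)
(100 + x(4))*F(5, f(y(-2, 1))) = (100 + 4)*(5 + 4*5) = 104*(5 + 20) = 104*25 = 2600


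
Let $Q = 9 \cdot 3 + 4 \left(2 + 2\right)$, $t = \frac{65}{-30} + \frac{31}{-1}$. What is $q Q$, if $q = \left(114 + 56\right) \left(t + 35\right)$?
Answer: $\frac{40205}{3} \approx 13402.0$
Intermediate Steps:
$t = - \frac{199}{6}$ ($t = 65 \left(- \frac{1}{30}\right) + 31 \left(-1\right) = - \frac{13}{6} - 31 = - \frac{199}{6} \approx -33.167$)
$q = \frac{935}{3}$ ($q = \left(114 + 56\right) \left(- \frac{199}{6} + 35\right) = 170 \cdot \frac{11}{6} = \frac{935}{3} \approx 311.67$)
$Q = 43$ ($Q = 27 + 4 \cdot 4 = 27 + 16 = 43$)
$q Q = \frac{935}{3} \cdot 43 = \frac{40205}{3}$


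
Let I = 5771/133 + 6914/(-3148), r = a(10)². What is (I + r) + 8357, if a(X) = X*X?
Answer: 3851514867/209342 ≈ 18398.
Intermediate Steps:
a(X) = X²
r = 10000 (r = (10²)² = 100² = 10000)
I = 8623773/209342 (I = 5771*(1/133) + 6914*(-1/3148) = 5771/133 - 3457/1574 = 8623773/209342 ≈ 41.195)
(I + r) + 8357 = (8623773/209342 + 10000) + 8357 = 2102043773/209342 + 8357 = 3851514867/209342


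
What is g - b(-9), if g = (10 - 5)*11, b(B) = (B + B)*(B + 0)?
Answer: -107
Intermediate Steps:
b(B) = 2*B**2 (b(B) = (2*B)*B = 2*B**2)
g = 55 (g = 5*11 = 55)
g - b(-9) = 55 - 2*(-9)**2 = 55 - 2*81 = 55 - 1*162 = 55 - 162 = -107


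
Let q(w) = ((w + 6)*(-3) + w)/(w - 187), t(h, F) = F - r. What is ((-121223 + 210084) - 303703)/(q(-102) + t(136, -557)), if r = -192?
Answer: 62089338/105671 ≈ 587.57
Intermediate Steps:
t(h, F) = 192 + F (t(h, F) = F - 1*(-192) = F + 192 = 192 + F)
q(w) = (-18 - 2*w)/(-187 + w) (q(w) = ((6 + w)*(-3) + w)/(-187 + w) = ((-18 - 3*w) + w)/(-187 + w) = (-18 - 2*w)/(-187 + w))
((-121223 + 210084) - 303703)/(q(-102) + t(136, -557)) = ((-121223 + 210084) - 303703)/(2*(-9 - 1*(-102))/(-187 - 102) + (192 - 557)) = (88861 - 303703)/(2*(-9 + 102)/(-289) - 365) = -214842/(2*(-1/289)*93 - 365) = -214842/(-186/289 - 365) = -214842/(-105671/289) = -214842*(-289/105671) = 62089338/105671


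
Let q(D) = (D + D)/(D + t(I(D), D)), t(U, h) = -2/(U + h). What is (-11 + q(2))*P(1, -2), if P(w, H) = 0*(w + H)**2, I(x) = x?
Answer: 0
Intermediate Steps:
q(D) = 2*D/(D - 1/D) (q(D) = (D + D)/(D - 2/(D + D)) = (2*D)/(D - 2*1/(2*D)) = (2*D)/(D - 1/D) = 2*D/(D - 1/D))
P(w, H) = 0 (P(w, H) = 0*(H + w)**2 = 0)
(-11 + q(2))*P(1, -2) = (-11 + 2*2**2/(-1 + 2**2))*0 = (-11 + 2*4/(-1 + 4))*0 = (-11 + 2*4/3)*0 = (-11 + 2*4*(1/3))*0 = (-11 + 8/3)*0 = -25/3*0 = 0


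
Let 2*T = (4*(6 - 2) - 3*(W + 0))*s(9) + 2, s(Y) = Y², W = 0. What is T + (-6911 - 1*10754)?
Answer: -17016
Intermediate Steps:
T = 649 (T = ((4*(6 - 2) - 3*(0 + 0))*9² + 2)/2 = ((4*4 - 3*0)*81 + 2)/2 = ((16 + 0)*81 + 2)/2 = (16*81 + 2)/2 = (1296 + 2)/2 = (½)*1298 = 649)
T + (-6911 - 1*10754) = 649 + (-6911 - 1*10754) = 649 + (-6911 - 10754) = 649 - 17665 = -17016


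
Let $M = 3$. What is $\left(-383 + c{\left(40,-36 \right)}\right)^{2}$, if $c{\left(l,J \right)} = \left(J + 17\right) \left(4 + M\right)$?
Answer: $266256$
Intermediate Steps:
$c{\left(l,J \right)} = 119 + 7 J$ ($c{\left(l,J \right)} = \left(J + 17\right) \left(4 + 3\right) = \left(17 + J\right) 7 = 119 + 7 J$)
$\left(-383 + c{\left(40,-36 \right)}\right)^{2} = \left(-383 + \left(119 + 7 \left(-36\right)\right)\right)^{2} = \left(-383 + \left(119 - 252\right)\right)^{2} = \left(-383 - 133\right)^{2} = \left(-516\right)^{2} = 266256$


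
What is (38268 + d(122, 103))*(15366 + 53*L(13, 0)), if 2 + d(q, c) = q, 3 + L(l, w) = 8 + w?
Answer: 600042828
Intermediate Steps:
L(l, w) = 5 + w (L(l, w) = -3 + (8 + w) = 5 + w)
d(q, c) = -2 + q
(38268 + d(122, 103))*(15366 + 53*L(13, 0)) = (38268 + (-2 + 122))*(15366 + 53*(5 + 0)) = (38268 + 120)*(15366 + 53*5) = 38388*(15366 + 265) = 38388*15631 = 600042828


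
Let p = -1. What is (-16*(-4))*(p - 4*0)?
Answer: -64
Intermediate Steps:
(-16*(-4))*(p - 4*0) = (-16*(-4))*(-1 - 4*0) = 64*(-1 + 0) = 64*(-1) = -64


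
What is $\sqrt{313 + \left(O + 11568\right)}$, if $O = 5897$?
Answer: $\sqrt{17778} \approx 133.33$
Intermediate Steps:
$\sqrt{313 + \left(O + 11568\right)} = \sqrt{313 + \left(5897 + 11568\right)} = \sqrt{313 + 17465} = \sqrt{17778}$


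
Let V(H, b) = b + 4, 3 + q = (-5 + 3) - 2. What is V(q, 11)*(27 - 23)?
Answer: 60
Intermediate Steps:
q = -7 (q = -3 + ((-5 + 3) - 2) = -3 + (-2 - 2) = -3 - 4 = -7)
V(H, b) = 4 + b
V(q, 11)*(27 - 23) = (4 + 11)*(27 - 23) = 15*4 = 60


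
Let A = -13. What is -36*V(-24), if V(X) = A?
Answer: 468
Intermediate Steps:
V(X) = -13
-36*V(-24) = -36*(-13) = 468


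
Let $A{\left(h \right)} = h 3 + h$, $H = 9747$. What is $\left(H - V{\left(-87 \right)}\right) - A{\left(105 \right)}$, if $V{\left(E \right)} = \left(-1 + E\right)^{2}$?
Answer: $1583$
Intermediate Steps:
$A{\left(h \right)} = 4 h$ ($A{\left(h \right)} = 3 h + h = 4 h$)
$\left(H - V{\left(-87 \right)}\right) - A{\left(105 \right)} = \left(9747 - \left(-1 - 87\right)^{2}\right) - 4 \cdot 105 = \left(9747 - \left(-88\right)^{2}\right) - 420 = \left(9747 - 7744\right) - 420 = 2003 - 420 = 1583$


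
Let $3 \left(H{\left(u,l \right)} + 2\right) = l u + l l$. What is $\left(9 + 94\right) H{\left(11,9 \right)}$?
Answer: $5974$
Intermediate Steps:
$H{\left(u,l \right)} = -2 + \frac{l^{2}}{3} + \frac{l u}{3}$ ($H{\left(u,l \right)} = -2 + \frac{l u + l l}{3} = -2 + \frac{l u + l^{2}}{3} = -2 + \frac{l^{2} + l u}{3} = -2 + \left(\frac{l^{2}}{3} + \frac{l u}{3}\right) = -2 + \frac{l^{2}}{3} + \frac{l u}{3}$)
$\left(9 + 94\right) H{\left(11,9 \right)} = \left(9 + 94\right) \left(-2 + \frac{9^{2}}{3} + \frac{1}{3} \cdot 9 \cdot 11\right) = 103 \left(-2 + \frac{1}{3} \cdot 81 + 33\right) = 103 \left(-2 + 27 + 33\right) = 103 \cdot 58 = 5974$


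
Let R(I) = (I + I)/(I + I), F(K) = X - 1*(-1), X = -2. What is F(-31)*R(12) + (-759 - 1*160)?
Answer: -920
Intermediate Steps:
F(K) = -1 (F(K) = -2 - 1*(-1) = -2 + 1 = -1)
R(I) = 1 (R(I) = (2*I)/((2*I)) = (2*I)*(1/(2*I)) = 1)
F(-31)*R(12) + (-759 - 1*160) = -1*1 + (-759 - 1*160) = -1 + (-759 - 160) = -1 - 919 = -920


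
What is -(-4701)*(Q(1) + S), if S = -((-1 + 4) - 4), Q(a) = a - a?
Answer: 4701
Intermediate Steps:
Q(a) = 0
S = 1 (S = -(3 - 4) = -1*(-1) = 1)
-(-4701)*(Q(1) + S) = -(-4701)*(0 + 1) = -(-4701) = -1567*(-3) = 4701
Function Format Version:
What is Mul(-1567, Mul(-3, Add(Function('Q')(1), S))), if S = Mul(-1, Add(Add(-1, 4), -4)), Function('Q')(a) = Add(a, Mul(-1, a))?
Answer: 4701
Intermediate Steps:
Function('Q')(a) = 0
S = 1 (S = Mul(-1, Add(3, -4)) = Mul(-1, -1) = 1)
Mul(-1567, Mul(-3, Add(Function('Q')(1), S))) = Mul(-1567, Mul(-3, Add(0, 1))) = Mul(-1567, Mul(-3, 1)) = Mul(-1567, -3) = 4701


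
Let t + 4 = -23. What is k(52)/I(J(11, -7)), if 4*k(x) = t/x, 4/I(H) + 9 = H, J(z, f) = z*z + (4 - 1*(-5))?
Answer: -3267/832 ≈ -3.9267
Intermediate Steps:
t = -27 (t = -4 - 23 = -27)
J(z, f) = 9 + z² (J(z, f) = z² + (4 + 5) = z² + 9 = 9 + z²)
I(H) = 4/(-9 + H)
k(x) = -27/(4*x) (k(x) = (-27/x)/4 = -27/(4*x))
k(52)/I(J(11, -7)) = (-27/4/52)/((4/(-9 + (9 + 11²)))) = (-27/4*1/52)/((4/(-9 + (9 + 121)))) = -27/(208*(4/(-9 + 130))) = -27/(208*(4/121)) = -27/(208*(4*(1/121))) = -27/(208*4/121) = -27/208*121/4 = -3267/832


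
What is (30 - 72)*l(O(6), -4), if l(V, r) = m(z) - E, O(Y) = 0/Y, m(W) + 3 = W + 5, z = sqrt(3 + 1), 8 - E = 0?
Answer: 168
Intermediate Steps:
E = 8 (E = 8 - 1*0 = 8 + 0 = 8)
z = 2 (z = sqrt(4) = 2)
m(W) = 2 + W (m(W) = -3 + (W + 5) = -3 + (5 + W) = 2 + W)
O(Y) = 0
l(V, r) = -4 (l(V, r) = (2 + 2) - 1*8 = 4 - 8 = -4)
(30 - 72)*l(O(6), -4) = (30 - 72)*(-4) = -42*(-4) = 168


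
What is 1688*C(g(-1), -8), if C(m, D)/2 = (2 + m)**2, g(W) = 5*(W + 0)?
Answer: 30384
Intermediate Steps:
g(W) = 5*W
C(m, D) = 2*(2 + m)**2
1688*C(g(-1), -8) = 1688*(2*(2 + 5*(-1))**2) = 1688*(2*(2 - 5)**2) = 1688*(2*(-3)**2) = 1688*(2*9) = 1688*18 = 30384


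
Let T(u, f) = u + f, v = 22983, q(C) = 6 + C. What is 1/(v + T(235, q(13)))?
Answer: 1/23237 ≈ 4.3035e-5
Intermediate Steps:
T(u, f) = f + u
1/(v + T(235, q(13))) = 1/(22983 + ((6 + 13) + 235)) = 1/(22983 + (19 + 235)) = 1/(22983 + 254) = 1/23237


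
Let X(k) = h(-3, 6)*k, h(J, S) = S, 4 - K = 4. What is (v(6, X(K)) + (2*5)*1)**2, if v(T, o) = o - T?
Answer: 16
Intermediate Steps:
K = 0 (K = 4 - 1*4 = 4 - 4 = 0)
X(k) = 6*k
(v(6, X(K)) + (2*5)*1)**2 = ((6*0 - 1*6) + (2*5)*1)**2 = ((0 - 6) + 10*1)**2 = (-6 + 10)**2 = 4**2 = 16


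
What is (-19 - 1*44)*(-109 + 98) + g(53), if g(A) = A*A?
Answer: 3502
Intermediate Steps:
g(A) = A**2
(-19 - 1*44)*(-109 + 98) + g(53) = (-19 - 1*44)*(-109 + 98) + 53**2 = (-19 - 44)*(-11) + 2809 = -63*(-11) + 2809 = 693 + 2809 = 3502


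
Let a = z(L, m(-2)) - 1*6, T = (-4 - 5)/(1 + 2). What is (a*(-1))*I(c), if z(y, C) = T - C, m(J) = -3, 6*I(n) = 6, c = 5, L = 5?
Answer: 6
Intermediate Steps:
I(n) = 1 (I(n) = (⅙)*6 = 1)
T = -3 (T = -9/3 = -9*⅓ = -3)
z(y, C) = -3 - C
a = -6 (a = (-3 - 1*(-3)) - 1*6 = (-3 + 3) - 6 = 0 - 6 = -6)
(a*(-1))*I(c) = -6*(-1)*1 = 6*1 = 6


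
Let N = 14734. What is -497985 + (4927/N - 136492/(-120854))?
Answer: -443370387932337/890331418 ≈ -4.9798e+5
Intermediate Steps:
-497985 + (4927/N - 136492/(-120854)) = -497985 + (4927/14734 - 136492/(-120854)) = -497985 + (4927*(1/14734) - 136492*(-1/120854)) = -497985 + (4927/14734 + 68246/60427) = -497985 + 1303260393/890331418 = -443370387932337/890331418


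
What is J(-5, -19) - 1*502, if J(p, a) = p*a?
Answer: -407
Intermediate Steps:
J(p, a) = a*p
J(-5, -19) - 1*502 = -19*(-5) - 1*502 = 95 - 502 = -407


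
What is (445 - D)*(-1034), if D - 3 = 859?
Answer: 431178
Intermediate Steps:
D = 862 (D = 3 + 859 = 862)
(445 - D)*(-1034) = (445 - 1*862)*(-1034) = (445 - 862)*(-1034) = -417*(-1034) = 431178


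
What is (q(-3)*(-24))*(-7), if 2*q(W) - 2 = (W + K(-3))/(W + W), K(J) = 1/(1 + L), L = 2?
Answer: 616/3 ≈ 205.33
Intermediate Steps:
K(J) = ⅓ (K(J) = 1/(1 + 2) = 1/3 = ⅓)
q(W) = 1 + (⅓ + W)/(4*W) (q(W) = 1 + ((W + ⅓)/(W + W))/2 = 1 + ((⅓ + W)/((2*W)))/2 = 1 + ((⅓ + W)*(1/(2*W)))/2 = 1 + ((⅓ + W)/(2*W))/2 = 1 + (⅓ + W)/(4*W))
(q(-3)*(-24))*(-7) = (((1/12)*(1 + 15*(-3))/(-3))*(-24))*(-7) = (((1/12)*(-⅓)*(1 - 45))*(-24))*(-7) = (((1/12)*(-⅓)*(-44))*(-24))*(-7) = ((11/9)*(-24))*(-7) = -88/3*(-7) = 616/3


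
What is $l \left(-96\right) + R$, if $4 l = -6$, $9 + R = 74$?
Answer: $209$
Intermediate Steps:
$R = 65$ ($R = -9 + 74 = 65$)
$l = - \frac{3}{2}$ ($l = \frac{1}{4} \left(-6\right) = - \frac{3}{2} \approx -1.5$)
$l \left(-96\right) + R = \left(- \frac{3}{2}\right) \left(-96\right) + 65 = 144 + 65 = 209$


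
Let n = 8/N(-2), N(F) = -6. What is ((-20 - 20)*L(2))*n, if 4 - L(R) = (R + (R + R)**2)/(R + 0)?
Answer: -800/3 ≈ -266.67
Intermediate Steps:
L(R) = 4 - (R + 4*R**2)/R (L(R) = 4 - (R + (R + R)**2)/(R + 0) = 4 - (R + (2*R)**2)/R = 4 - (R + 4*R**2)/R)
n = -4/3 (n = 8/(-6) = 8*(-1/6) = -4/3 ≈ -1.3333)
((-20 - 20)*L(2))*n = ((-20 - 20)*(3 - 4*2))*(-4/3) = -40*(3 - 8)*(-4/3) = -40*(-5)*(-4/3) = 200*(-4/3) = -800/3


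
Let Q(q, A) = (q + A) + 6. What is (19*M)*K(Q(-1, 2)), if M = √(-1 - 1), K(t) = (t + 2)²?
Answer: 1539*I*√2 ≈ 2176.5*I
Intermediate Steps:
Q(q, A) = 6 + A + q (Q(q, A) = (A + q) + 6 = 6 + A + q)
K(t) = (2 + t)²
M = I*√2 (M = √(-2) = I*√2 ≈ 1.4142*I)
(19*M)*K(Q(-1, 2)) = (19*(I*√2))*(2 + (6 + 2 - 1))² = (19*I*√2)*(2 + 7)² = (19*I*√2)*9² = (19*I*√2)*81 = 1539*I*√2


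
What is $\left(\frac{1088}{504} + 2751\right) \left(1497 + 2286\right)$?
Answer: $\frac{218719189}{21} \approx 1.0415 \cdot 10^{7}$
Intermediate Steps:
$\left(\frac{1088}{504} + 2751\right) \left(1497 + 2286\right) = \left(1088 \cdot \frac{1}{504} + 2751\right) 3783 = \left(\frac{136}{63} + 2751\right) 3783 = \frac{173449}{63} \cdot 3783 = \frac{218719189}{21}$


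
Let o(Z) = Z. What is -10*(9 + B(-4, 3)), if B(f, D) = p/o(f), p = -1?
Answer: -185/2 ≈ -92.500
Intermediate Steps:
B(f, D) = -1/f
-10*(9 + B(-4, 3)) = -10*(9 - 1/(-4)) = -10*(9 - 1*(-1/4)) = -10*(9 + 1/4) = -10*37/4 = -1*185/2 = -185/2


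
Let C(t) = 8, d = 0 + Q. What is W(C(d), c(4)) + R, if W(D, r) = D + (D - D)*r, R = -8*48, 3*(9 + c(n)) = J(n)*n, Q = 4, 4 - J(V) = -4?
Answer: -376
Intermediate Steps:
J(V) = 8 (J(V) = 4 - 1*(-4) = 4 + 4 = 8)
d = 4 (d = 0 + 4 = 4)
c(n) = -9 + 8*n/3 (c(n) = -9 + (8*n)/3 = -9 + 8*n/3)
R = -384
W(D, r) = D (W(D, r) = D + 0*r = D + 0 = D)
W(C(d), c(4)) + R = 8 - 384 = -376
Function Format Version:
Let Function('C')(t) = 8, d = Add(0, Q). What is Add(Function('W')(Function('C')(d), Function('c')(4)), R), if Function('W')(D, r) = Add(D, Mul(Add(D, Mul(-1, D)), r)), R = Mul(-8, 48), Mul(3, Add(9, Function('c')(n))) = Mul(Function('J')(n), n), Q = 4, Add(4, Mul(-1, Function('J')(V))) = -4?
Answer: -376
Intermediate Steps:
Function('J')(V) = 8 (Function('J')(V) = Add(4, Mul(-1, -4)) = Add(4, 4) = 8)
d = 4 (d = Add(0, 4) = 4)
Function('c')(n) = Add(-9, Mul(Rational(8, 3), n)) (Function('c')(n) = Add(-9, Mul(Rational(1, 3), Mul(8, n))) = Add(-9, Mul(Rational(8, 3), n)))
R = -384
Function('W')(D, r) = D (Function('W')(D, r) = Add(D, Mul(0, r)) = Add(D, 0) = D)
Add(Function('W')(Function('C')(d), Function('c')(4)), R) = Add(8, -384) = -376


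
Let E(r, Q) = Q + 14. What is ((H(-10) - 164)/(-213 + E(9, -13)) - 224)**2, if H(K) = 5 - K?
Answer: 2240980921/44944 ≈ 49862.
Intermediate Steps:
E(r, Q) = 14 + Q
((H(-10) - 164)/(-213 + E(9, -13)) - 224)**2 = (((5 - 1*(-10)) - 164)/(-213 + (14 - 13)) - 224)**2 = (((5 + 10) - 164)/(-213 + 1) - 224)**2 = ((15 - 164)/(-212) - 224)**2 = (-149*(-1/212) - 224)**2 = (149/212 - 224)**2 = (-47339/212)**2 = 2240980921/44944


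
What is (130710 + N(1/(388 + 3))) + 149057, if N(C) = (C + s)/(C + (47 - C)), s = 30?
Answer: 5141289890/18377 ≈ 2.7977e+5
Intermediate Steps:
N(C) = 30/47 + C/47 (N(C) = (C + 30)/(C + (47 - C)) = (30 + C)/47 = (30 + C)*(1/47) = 30/47 + C/47)
(130710 + N(1/(388 + 3))) + 149057 = (130710 + (30/47 + 1/(47*(388 + 3)))) + 149057 = (130710 + (30/47 + (1/47)/391)) + 149057 = (130710 + (30/47 + (1/47)*(1/391))) + 149057 = (130710 + (30/47 + 1/18377)) + 149057 = (130710 + 11731/18377) + 149057 = 2402069401/18377 + 149057 = 5141289890/18377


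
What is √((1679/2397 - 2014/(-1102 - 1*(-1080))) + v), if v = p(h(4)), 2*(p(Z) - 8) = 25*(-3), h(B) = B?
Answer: √174488526762/52734 ≈ 7.9212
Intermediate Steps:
p(Z) = -59/2 (p(Z) = 8 + (25*(-3))/2 = 8 + (½)*(-75) = 8 - 75/2 = -59/2)
v = -59/2 ≈ -29.500
√((1679/2397 - 2014/(-1102 - 1*(-1080))) + v) = √((1679/2397 - 2014/(-1102 - 1*(-1080))) - 59/2) = √((1679*(1/2397) - 2014/(-1102 + 1080)) - 59/2) = √((1679/2397 - 2014/(-22)) - 59/2) = √((1679/2397 - 2014*(-1/22)) - 59/2) = √((1679/2397 + 1007/11) - 59/2) = √(2432248/26367 - 59/2) = √(3308843/52734) = √174488526762/52734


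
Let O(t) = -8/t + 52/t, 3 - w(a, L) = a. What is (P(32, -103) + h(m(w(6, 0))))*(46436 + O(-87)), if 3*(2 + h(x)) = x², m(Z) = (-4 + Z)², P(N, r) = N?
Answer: 10063361008/261 ≈ 3.8557e+7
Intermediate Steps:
w(a, L) = 3 - a
O(t) = 44/t
h(x) = -2 + x²/3
(P(32, -103) + h(m(w(6, 0))))*(46436 + O(-87)) = (32 + (-2 + ((-4 + (3 - 1*6))²)²/3))*(46436 + 44/(-87)) = (32 + (-2 + ((-4 + (3 - 6))²)²/3))*(46436 + 44*(-1/87)) = (32 + (-2 + ((-4 - 3)²)²/3))*(46436 - 44/87) = (32 + (-2 + ((-7)²)²/3))*(4039888/87) = (32 + (-2 + (⅓)*49²))*(4039888/87) = (32 + (-2 + (⅓)*2401))*(4039888/87) = (32 + (-2 + 2401/3))*(4039888/87) = (32 + 2395/3)*(4039888/87) = (2491/3)*(4039888/87) = 10063361008/261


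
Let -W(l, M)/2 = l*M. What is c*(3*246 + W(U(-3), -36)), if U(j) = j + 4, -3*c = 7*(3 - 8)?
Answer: 9450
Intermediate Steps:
c = 35/3 (c = -7*(3 - 8)/3 = -7*(-5)/3 = -⅓*(-35) = 35/3 ≈ 11.667)
U(j) = 4 + j
W(l, M) = -2*M*l (W(l, M) = -2*l*M = -2*M*l)
c*(3*246 + W(U(-3), -36)) = 35*(3*246 - 2*(-36)*(4 - 3))/3 = 35*(738 - 2*(-36)*1)/3 = 35*(738 + 72)/3 = (35/3)*810 = 9450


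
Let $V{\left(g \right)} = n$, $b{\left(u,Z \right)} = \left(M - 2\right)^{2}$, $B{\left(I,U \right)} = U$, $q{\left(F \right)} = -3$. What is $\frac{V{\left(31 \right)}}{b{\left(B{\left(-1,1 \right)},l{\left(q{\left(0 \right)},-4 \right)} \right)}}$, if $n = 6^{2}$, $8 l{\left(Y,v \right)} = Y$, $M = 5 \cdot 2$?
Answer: $\frac{9}{16} \approx 0.5625$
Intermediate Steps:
$M = 10$
$l{\left(Y,v \right)} = \frac{Y}{8}$
$b{\left(u,Z \right)} = 64$ ($b{\left(u,Z \right)} = \left(10 - 2\right)^{2} = 8^{2} = 64$)
$n = 36$
$V{\left(g \right)} = 36$
$\frac{V{\left(31 \right)}}{b{\left(B{\left(-1,1 \right)},l{\left(q{\left(0 \right)},-4 \right)} \right)}} = \frac{36}{64} = 36 \cdot \frac{1}{64} = \frac{9}{16}$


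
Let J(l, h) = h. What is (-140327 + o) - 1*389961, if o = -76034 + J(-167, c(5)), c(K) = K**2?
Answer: -606297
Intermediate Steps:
o = -76009 (o = -76034 + 5**2 = -76034 + 25 = -76009)
(-140327 + o) - 1*389961 = (-140327 - 76009) - 1*389961 = -216336 - 389961 = -606297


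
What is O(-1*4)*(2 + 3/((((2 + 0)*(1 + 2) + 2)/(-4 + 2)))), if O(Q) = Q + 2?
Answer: -5/2 ≈ -2.5000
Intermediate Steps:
O(Q) = 2 + Q
O(-1*4)*(2 + 3/((((2 + 0)*(1 + 2) + 2)/(-4 + 2)))) = (2 - 1*4)*(2 + 3/((((2 + 0)*(1 + 2) + 2)/(-4 + 2)))) = (2 - 4)*(2 + 3/(((2*3 + 2)/(-2)))) = -2*(2 + 3/(((6 + 2)*(-½)))) = -2*(2 + 3/((8*(-½)))) = -2*(2 + 3/(-4)) = -2*(2 + 3*(-¼)) = -2*(2 - ¾) = -2*5/4 = -5/2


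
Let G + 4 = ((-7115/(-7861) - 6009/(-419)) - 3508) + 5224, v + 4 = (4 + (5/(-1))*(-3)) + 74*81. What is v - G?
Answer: 14103064489/3293759 ≈ 4281.8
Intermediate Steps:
v = 6009 (v = -4 + ((4 + (5/(-1))*(-3)) + 74*81) = -4 + ((4 + (5*(-1))*(-3)) + 5994) = -4 + ((4 - 5*(-3)) + 5994) = -4 + ((4 + 15) + 5994) = -4 + (19 + 5994) = -4 + 6013 = 6009)
G = 5689133342/3293759 (G = -4 + (((-7115/(-7861) - 6009/(-419)) - 3508) + 5224) = -4 + (((-7115*(-1/7861) - 6009*(-1/419)) - 3508) + 5224) = -4 + (((7115/7861 + 6009/419) - 3508) + 5224) = -4 + ((50217934/3293759 - 3508) + 5224) = -4 + (-11504288638/3293759 + 5224) = -4 + 5702308378/3293759 = 5689133342/3293759 ≈ 1727.2)
v - G = 6009 - 1*5689133342/3293759 = 6009 - 5689133342/3293759 = 14103064489/3293759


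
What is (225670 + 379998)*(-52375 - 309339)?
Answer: -219078594952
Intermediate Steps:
(225670 + 379998)*(-52375 - 309339) = 605668*(-361714) = -219078594952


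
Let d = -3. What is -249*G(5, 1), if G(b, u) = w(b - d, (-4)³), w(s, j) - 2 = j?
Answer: 15438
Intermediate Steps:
w(s, j) = 2 + j
G(b, u) = -62 (G(b, u) = 2 + (-4)³ = 2 - 64 = -62)
-249*G(5, 1) = -249*(-62) = 15438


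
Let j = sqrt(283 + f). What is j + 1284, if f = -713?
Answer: 1284 + I*sqrt(430) ≈ 1284.0 + 20.736*I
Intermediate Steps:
j = I*sqrt(430) (j = sqrt(283 - 713) = sqrt(-430) = I*sqrt(430) ≈ 20.736*I)
j + 1284 = I*sqrt(430) + 1284 = 1284 + I*sqrt(430)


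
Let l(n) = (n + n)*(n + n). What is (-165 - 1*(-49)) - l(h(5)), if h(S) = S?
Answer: -216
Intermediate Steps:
l(n) = 4*n² (l(n) = (2*n)*(2*n) = 4*n²)
(-165 - 1*(-49)) - l(h(5)) = (-165 - 1*(-49)) - 4*5² = (-165 + 49) - 4*25 = -116 - 1*100 = -116 - 100 = -216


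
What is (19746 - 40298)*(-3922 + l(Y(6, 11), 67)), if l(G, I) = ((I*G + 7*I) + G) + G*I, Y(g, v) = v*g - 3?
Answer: -103828704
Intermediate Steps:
Y(g, v) = -3 + g*v (Y(g, v) = g*v - 3 = -3 + g*v)
l(G, I) = G + 7*I + 2*G*I (l(G, I) = ((G*I + 7*I) + G) + G*I = ((7*I + G*I) + G) + G*I = (G + 7*I + G*I) + G*I = G + 7*I + 2*G*I)
(19746 - 40298)*(-3922 + l(Y(6, 11), 67)) = (19746 - 40298)*(-3922 + ((-3 + 6*11) + 7*67 + 2*(-3 + 6*11)*67)) = -20552*(-3922 + ((-3 + 66) + 469 + 2*(-3 + 66)*67)) = -20552*(-3922 + (63 + 469 + 2*63*67)) = -20552*(-3922 + (63 + 469 + 8442)) = -20552*(-3922 + 8974) = -20552*5052 = -103828704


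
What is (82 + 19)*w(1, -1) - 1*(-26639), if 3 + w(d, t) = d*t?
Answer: 26235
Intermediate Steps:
w(d, t) = -3 + d*t
(82 + 19)*w(1, -1) - 1*(-26639) = (82 + 19)*(-3 + 1*(-1)) - 1*(-26639) = 101*(-3 - 1) + 26639 = 101*(-4) + 26639 = -404 + 26639 = 26235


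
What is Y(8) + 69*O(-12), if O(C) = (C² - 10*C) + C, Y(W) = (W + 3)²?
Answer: 17509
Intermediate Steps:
Y(W) = (3 + W)²
O(C) = C² - 9*C
Y(8) + 69*O(-12) = (3 + 8)² + 69*(-12*(-9 - 12)) = 11² + 69*(-12*(-21)) = 121 + 69*252 = 121 + 17388 = 17509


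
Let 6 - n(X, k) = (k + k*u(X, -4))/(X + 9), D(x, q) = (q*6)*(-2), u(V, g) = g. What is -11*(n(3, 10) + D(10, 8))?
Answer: 1925/2 ≈ 962.50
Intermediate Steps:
D(x, q) = -12*q (D(x, q) = (6*q)*(-2) = -12*q)
n(X, k) = 6 + 3*k/(9 + X) (n(X, k) = 6 - (k + k*(-4))/(X + 9) = 6 - (k - 4*k)/(9 + X) = 6 - (-3*k)/(9 + X) = 6 - (-3)*k/(9 + X) = 6 + 3*k/(9 + X))
-11*(n(3, 10) + D(10, 8)) = -11*(3*(18 + 10 + 2*3)/(9 + 3) - 12*8) = -11*(3*(18 + 10 + 6)/12 - 96) = -11*(3*(1/12)*34 - 96) = -11*(17/2 - 96) = -11*(-175/2) = 1925/2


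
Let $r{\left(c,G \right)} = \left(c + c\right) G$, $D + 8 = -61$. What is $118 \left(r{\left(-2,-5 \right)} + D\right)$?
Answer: $-5782$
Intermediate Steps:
$D = -69$ ($D = -8 - 61 = -69$)
$r{\left(c,G \right)} = 2 G c$ ($r{\left(c,G \right)} = 2 c G = 2 G c$)
$118 \left(r{\left(-2,-5 \right)} + D\right) = 118 \left(2 \left(-5\right) \left(-2\right) - 69\right) = 118 \left(20 - 69\right) = 118 \left(-49\right) = -5782$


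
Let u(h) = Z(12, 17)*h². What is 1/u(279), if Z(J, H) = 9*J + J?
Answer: 1/9340920 ≈ 1.0706e-7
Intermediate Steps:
Z(J, H) = 10*J
u(h) = 120*h² (u(h) = (10*12)*h² = 120*h²)
1/u(279) = 1/(120*279²) = 1/(120*77841) = 1/9340920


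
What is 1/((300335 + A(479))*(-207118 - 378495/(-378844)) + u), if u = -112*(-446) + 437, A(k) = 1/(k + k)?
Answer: -362932552/22576014085806290579 ≈ -1.6076e-11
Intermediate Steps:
A(k) = 1/(2*k)
u = 50389 (u = 49952 + 437 = 50389)
1/((300335 + A(479))*(-207118 - 378495/(-378844)) + u) = 1/((300335 + (½)/479)*(-207118 - 378495/(-378844)) + 50389) = 1/((300335 + (½)*(1/479))*(-207118 - 378495*(-1/378844)) + 50389) = 1/((300335 + 1/958)*(-207118 + 378495/378844) + 50389) = 1/((287720931/958)*(-78465033097/378844) + 50389) = 1/(-22576032373614653307/362932552 + 50389) = 1/(-22576014085806290579/362932552) = -362932552/22576014085806290579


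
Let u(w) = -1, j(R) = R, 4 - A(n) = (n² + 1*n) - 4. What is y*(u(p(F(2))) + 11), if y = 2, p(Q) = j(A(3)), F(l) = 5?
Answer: 20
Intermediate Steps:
A(n) = 8 - n - n² (A(n) = 4 - ((n² + 1*n) - 4) = 4 - ((n² + n) - 4) = 4 - ((n + n²) - 4) = 4 - (-4 + n + n²) = 4 + (4 - n - n²) = 8 - n - n²)
p(Q) = -4 (p(Q) = 8 - 1*3 - 1*3² = 8 - 3 - 1*9 = 8 - 3 - 9 = -4)
y*(u(p(F(2))) + 11) = 2*(-1 + 11) = 2*10 = 20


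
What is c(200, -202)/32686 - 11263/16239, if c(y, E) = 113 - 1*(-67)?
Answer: -182609699/265393977 ≈ -0.68807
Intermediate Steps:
c(y, E) = 180 (c(y, E) = 113 + 67 = 180)
c(200, -202)/32686 - 11263/16239 = 180/32686 - 11263/16239 = 180*(1/32686) - 11263*1/16239 = 90/16343 - 11263/16239 = -182609699/265393977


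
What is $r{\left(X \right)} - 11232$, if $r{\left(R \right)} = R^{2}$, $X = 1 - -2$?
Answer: $-11223$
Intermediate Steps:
$X = 3$ ($X = 1 + 2 = 3$)
$r{\left(X \right)} - 11232 = 3^{2} - 11232 = 9 - 11232 = -11223$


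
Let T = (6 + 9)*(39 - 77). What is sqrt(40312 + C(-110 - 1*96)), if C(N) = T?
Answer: sqrt(39742) ≈ 199.35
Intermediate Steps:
T = -570 (T = 15*(-38) = -570)
C(N) = -570
sqrt(40312 + C(-110 - 1*96)) = sqrt(40312 - 570) = sqrt(39742)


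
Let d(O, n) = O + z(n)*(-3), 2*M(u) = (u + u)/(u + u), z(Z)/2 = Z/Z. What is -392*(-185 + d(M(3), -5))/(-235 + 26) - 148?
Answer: -105608/209 ≈ -505.30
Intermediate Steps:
z(Z) = 2 (z(Z) = 2*(Z/Z) = 2*1 = 2)
M(u) = ½ (M(u) = ((u + u)/(u + u))/2 = ((2*u)/((2*u)))/2 = ((2*u)*(1/(2*u)))/2 = (½)*1 = ½)
d(O, n) = -6 + O (d(O, n) = O + 2*(-3) = O - 6 = -6 + O)
-392*(-185 + d(M(3), -5))/(-235 + 26) - 148 = -392*(-185 + (-6 + ½))/(-235 + 26) - 148 = -392*(-185 - 11/2)/(-209) - 148 = -(-74676)*(-1)/209 - 148 = -392*381/418 - 148 = -74676/209 - 148 = -105608/209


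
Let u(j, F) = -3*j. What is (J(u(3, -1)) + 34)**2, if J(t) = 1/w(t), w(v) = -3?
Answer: 10201/9 ≈ 1133.4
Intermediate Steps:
J(t) = -1/3 (J(t) = 1/(-3) = -1/3)
(J(u(3, -1)) + 34)**2 = (-1/3 + 34)**2 = (101/3)**2 = 10201/9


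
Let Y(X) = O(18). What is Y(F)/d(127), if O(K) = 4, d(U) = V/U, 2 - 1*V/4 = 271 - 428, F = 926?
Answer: 127/159 ≈ 0.79874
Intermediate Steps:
V = 636 (V = 8 - 4*(271 - 428) = 8 - 4*(-157) = 8 + 628 = 636)
d(U) = 636/U
Y(X) = 4
Y(F)/d(127) = 4/((636/127)) = 4/((636*(1/127))) = 4/(636/127) = 4*(127/636) = 127/159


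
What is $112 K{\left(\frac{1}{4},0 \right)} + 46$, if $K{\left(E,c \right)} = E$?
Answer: $74$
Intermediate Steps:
$112 K{\left(\frac{1}{4},0 \right)} + 46 = \frac{112}{4} + 46 = 112 \cdot \frac{1}{4} + 46 = 28 + 46 = 74$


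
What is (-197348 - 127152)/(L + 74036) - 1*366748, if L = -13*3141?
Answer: -12177458344/33203 ≈ -3.6676e+5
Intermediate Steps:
L = -40833
(-197348 - 127152)/(L + 74036) - 1*366748 = (-197348 - 127152)/(-40833 + 74036) - 1*366748 = -324500/33203 - 366748 = -12177458344/33203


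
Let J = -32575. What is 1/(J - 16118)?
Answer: -1/48693 ≈ -2.0537e-5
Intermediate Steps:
1/(J - 16118) = 1/(-32575 - 16118) = 1/(-48693) = -1/48693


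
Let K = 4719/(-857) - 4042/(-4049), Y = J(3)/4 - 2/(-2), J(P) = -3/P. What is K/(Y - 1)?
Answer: 62572948/3469993 ≈ 18.033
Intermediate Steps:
Y = ¾ (Y = -3/3/4 - 2/(-2) = -3*⅓*(¼) - 2*(-½) = -1*¼ + 1 = -¼ + 1 = ¾ ≈ 0.75000)
K = -15643237/3469993 (K = 4719*(-1/857) - 4042*(-1/4049) = -4719/857 + 4042/4049 = -15643237/3469993 ≈ -4.5081)
K/(Y - 1) = -15643237/3469993/(¾ - 1) = -15643237/3469993/(-¼) = -4*(-15643237/3469993) = 62572948/3469993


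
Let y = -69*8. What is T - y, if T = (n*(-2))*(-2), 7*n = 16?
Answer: 3928/7 ≈ 561.14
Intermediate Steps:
n = 16/7 (n = (⅐)*16 = 16/7 ≈ 2.2857)
T = 64/7 (T = ((16/7)*(-2))*(-2) = -32/7*(-2) = 64/7 ≈ 9.1429)
y = -552
T - y = 64/7 - 1*(-552) = 64/7 + 552 = 3928/7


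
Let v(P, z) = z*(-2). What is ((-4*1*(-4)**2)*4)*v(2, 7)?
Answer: 3584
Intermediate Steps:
v(P, z) = -2*z
((-4*1*(-4)**2)*4)*v(2, 7) = ((-4*1*(-4)**2)*4)*(-2*7) = (-4*16*4)*(-14) = -64*4*(-14) = -256*(-14) = 3584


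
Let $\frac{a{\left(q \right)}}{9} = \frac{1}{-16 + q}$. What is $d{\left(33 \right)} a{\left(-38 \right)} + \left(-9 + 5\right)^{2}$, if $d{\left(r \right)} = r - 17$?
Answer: $\frac{40}{3} \approx 13.333$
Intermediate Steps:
$d{\left(r \right)} = -17 + r$
$a{\left(q \right)} = \frac{9}{-16 + q}$
$d{\left(33 \right)} a{\left(-38 \right)} + \left(-9 + 5\right)^{2} = \left(-17 + 33\right) \frac{9}{-16 - 38} + \left(-9 + 5\right)^{2} = 16 \frac{9}{-54} + \left(-4\right)^{2} = 16 \cdot 9 \left(- \frac{1}{54}\right) + 16 = 16 \left(- \frac{1}{6}\right) + 16 = - \frac{8}{3} + 16 = \frac{40}{3}$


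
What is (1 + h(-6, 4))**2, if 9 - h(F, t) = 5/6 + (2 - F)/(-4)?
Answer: 4489/36 ≈ 124.69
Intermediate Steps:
h(F, t) = 26/3 - F/4 (h(F, t) = 9 - (5/6 + (2 - F)/(-4)) = 9 - (5*(1/6) + (2 - F)*(-1/4)) = 9 - (5/6 + (-1/2 + F/4)) = 9 - (1/3 + F/4) = 9 + (-1/3 - F/4) = 26/3 - F/4)
(1 + h(-6, 4))**2 = (1 + (26/3 - 1/4*(-6)))**2 = (1 + (26/3 + 3/2))**2 = (1 + 61/6)**2 = (67/6)**2 = 4489/36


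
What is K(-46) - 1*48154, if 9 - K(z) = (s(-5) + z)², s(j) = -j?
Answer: -49826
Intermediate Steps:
K(z) = 9 - (5 + z)² (K(z) = 9 - (-1*(-5) + z)² = 9 - (5 + z)²)
K(-46) - 1*48154 = (9 - (5 - 46)²) - 1*48154 = (9 - 1*(-41)²) - 48154 = (9 - 1*1681) - 48154 = (9 - 1681) - 48154 = -1672 - 48154 = -49826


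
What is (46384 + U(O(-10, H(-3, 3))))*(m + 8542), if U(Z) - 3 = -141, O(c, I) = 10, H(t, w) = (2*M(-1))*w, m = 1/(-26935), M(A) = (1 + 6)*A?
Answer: 10640222751174/26935 ≈ 3.9503e+8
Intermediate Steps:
M(A) = 7*A
m = -1/26935 ≈ -3.7126e-5
H(t, w) = -14*w (H(t, w) = (2*(7*(-1)))*w = (2*(-7))*w = -14*w)
U(Z) = -138 (U(Z) = 3 - 141 = -138)
(46384 + U(O(-10, H(-3, 3))))*(m + 8542) = (46384 - 138)*(-1/26935 + 8542) = 46246*(230078769/26935) = 10640222751174/26935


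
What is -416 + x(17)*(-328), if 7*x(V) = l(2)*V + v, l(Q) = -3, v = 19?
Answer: 7584/7 ≈ 1083.4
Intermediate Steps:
x(V) = 19/7 - 3*V/7 (x(V) = (-3*V + 19)/7 = (19 - 3*V)/7 = 19/7 - 3*V/7)
-416 + x(17)*(-328) = -416 + (19/7 - 3/7*17)*(-328) = -416 + (19/7 - 51/7)*(-328) = -416 - 32/7*(-328) = -416 + 10496/7 = 7584/7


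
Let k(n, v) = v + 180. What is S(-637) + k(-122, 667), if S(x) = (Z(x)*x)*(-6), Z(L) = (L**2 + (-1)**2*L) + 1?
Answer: 1548419173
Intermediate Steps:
k(n, v) = 180 + v
Z(L) = 1 + L + L**2 (Z(L) = (L**2 + 1*L) + 1 = (L**2 + L) + 1 = (L + L**2) + 1 = 1 + L + L**2)
S(x) = -6*x*(1 + x + x**2) (S(x) = ((1 + x + x**2)*x)*(-6) = (x*(1 + x + x**2))*(-6) = -6*x*(1 + x + x**2))
S(-637) + k(-122, 667) = -6*(-637)*(1 - 637 + (-637)**2) + (180 + 667) = -6*(-637)*(1 - 637 + 405769) + 847 = -6*(-637)*405133 + 847 = 1548418326 + 847 = 1548419173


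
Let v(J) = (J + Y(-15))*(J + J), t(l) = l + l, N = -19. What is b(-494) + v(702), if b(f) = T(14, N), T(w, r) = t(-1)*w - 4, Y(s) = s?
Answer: 964516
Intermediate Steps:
t(l) = 2*l
T(w, r) = -4 - 2*w (T(w, r) = (2*(-1))*w - 4 = -2*w - 4 = -4 - 2*w)
b(f) = -32 (b(f) = -4 - 2*14 = -4 - 28 = -32)
v(J) = 2*J*(-15 + J) (v(J) = (J - 15)*(J + J) = (-15 + J)*(2*J) = 2*J*(-15 + J))
b(-494) + v(702) = -32 + 2*702*(-15 + 702) = -32 + 2*702*687 = -32 + 964548 = 964516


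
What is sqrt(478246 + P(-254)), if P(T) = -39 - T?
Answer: sqrt(478461) ≈ 691.71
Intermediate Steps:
sqrt(478246 + P(-254)) = sqrt(478246 + (-39 - 1*(-254))) = sqrt(478246 + (-39 + 254)) = sqrt(478246 + 215) = sqrt(478461)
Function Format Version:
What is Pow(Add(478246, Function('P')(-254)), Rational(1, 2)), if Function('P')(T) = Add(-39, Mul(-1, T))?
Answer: Pow(478461, Rational(1, 2)) ≈ 691.71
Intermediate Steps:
Pow(Add(478246, Function('P')(-254)), Rational(1, 2)) = Pow(Add(478246, Add(-39, Mul(-1, -254))), Rational(1, 2)) = Pow(Add(478246, Add(-39, 254)), Rational(1, 2)) = Pow(Add(478246, 215), Rational(1, 2)) = Pow(478461, Rational(1, 2))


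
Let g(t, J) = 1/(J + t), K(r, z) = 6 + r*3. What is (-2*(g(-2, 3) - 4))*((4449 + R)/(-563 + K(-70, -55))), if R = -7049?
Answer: 1200/59 ≈ 20.339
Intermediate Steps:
K(r, z) = 6 + 3*r
(-2*(g(-2, 3) - 4))*((4449 + R)/(-563 + K(-70, -55))) = (-2*(1/(3 - 2) - 4))*((4449 - 7049)/(-563 + (6 + 3*(-70)))) = (-2*(1/1 - 4))*(-2600/(-563 + (6 - 210))) = (-2*(1 - 4))*(-2600/(-563 - 204)) = (-2*(-3))*(-2600/(-767)) = 6*(-2600*(-1/767)) = 6*(200/59) = 1200/59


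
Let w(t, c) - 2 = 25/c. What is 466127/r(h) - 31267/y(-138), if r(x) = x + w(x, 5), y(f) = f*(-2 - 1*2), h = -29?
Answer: -128994989/6072 ≈ -21244.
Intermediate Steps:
w(t, c) = 2 + 25/c
y(f) = -4*f (y(f) = f*(-2 - 2) = f*(-4) = -4*f)
r(x) = 7 + x (r(x) = x + (2 + 25/5) = x + (2 + 25*(1/5)) = x + (2 + 5) = x + 7 = 7 + x)
466127/r(h) - 31267/y(-138) = 466127/(7 - 29) - 31267/((-4*(-138))) = 466127/(-22) - 31267/552 = 466127*(-1/22) - 31267*1/552 = -466127/22 - 31267/552 = -128994989/6072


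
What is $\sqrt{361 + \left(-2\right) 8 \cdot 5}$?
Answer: $\sqrt{281} \approx 16.763$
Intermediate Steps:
$\sqrt{361 + \left(-2\right) 8 \cdot 5} = \sqrt{361 - 80} = \sqrt{281}$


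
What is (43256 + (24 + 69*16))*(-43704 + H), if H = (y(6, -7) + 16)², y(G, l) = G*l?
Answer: -1909754752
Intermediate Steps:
H = 676 (H = (6*(-7) + 16)² = (-42 + 16)² = (-26)² = 676)
(43256 + (24 + 69*16))*(-43704 + H) = (43256 + (24 + 69*16))*(-43704 + 676) = (43256 + (24 + 1104))*(-43028) = (43256 + 1128)*(-43028) = 44384*(-43028) = -1909754752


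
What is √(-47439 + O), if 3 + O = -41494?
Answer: 2*I*√22234 ≈ 298.22*I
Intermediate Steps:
O = -41497 (O = -3 - 41494 = -41497)
√(-47439 + O) = √(-47439 - 41497) = √(-88936) = 2*I*√22234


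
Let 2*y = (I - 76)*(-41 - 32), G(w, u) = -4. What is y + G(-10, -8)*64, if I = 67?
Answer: 145/2 ≈ 72.500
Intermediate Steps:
y = 657/2 (y = ((67 - 76)*(-41 - 32))/2 = (-9*(-73))/2 = (1/2)*657 = 657/2 ≈ 328.50)
y + G(-10, -8)*64 = 657/2 - 4*64 = 657/2 - 256 = 145/2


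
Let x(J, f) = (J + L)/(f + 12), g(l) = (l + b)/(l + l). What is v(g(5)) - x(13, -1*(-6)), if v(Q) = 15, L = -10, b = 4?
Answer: 89/6 ≈ 14.833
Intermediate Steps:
g(l) = (4 + l)/(2*l) (g(l) = (l + 4)/(l + l) = (4 + l)/((2*l)) = (4 + l)*(1/(2*l)) = (4 + l)/(2*l))
x(J, f) = (-10 + J)/(12 + f) (x(J, f) = (J - 10)/(f + 12) = (-10 + J)/(12 + f))
v(g(5)) - x(13, -1*(-6)) = 15 - (-10 + 13)/(12 - 1*(-6)) = 15 - 3/(12 + 6) = 15 - 3/18 = 15 - 1*⅙ = 15 - ⅙ = 89/6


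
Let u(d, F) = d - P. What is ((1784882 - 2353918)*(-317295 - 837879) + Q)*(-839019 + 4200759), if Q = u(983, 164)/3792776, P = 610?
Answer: 2095310903055489437158095/948194 ≈ 2.2098e+18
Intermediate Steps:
u(d, F) = -610 + d (u(d, F) = d - 1*610 = d - 610 = -610 + d)
Q = 373/3792776 (Q = (-610 + 983)/3792776 = 373*(1/3792776) = 373/3792776 ≈ 9.8345e-5)
((1784882 - 2353918)*(-317295 - 837879) + Q)*(-839019 + 4200759) = ((1784882 - 2353918)*(-317295 - 837879) + 373/3792776)*(-839019 + 4200759) = (-569036*(-1155174) + 373/3792776)*3361740 = (657335592264 + 373/3792776)*3361740 = (2493126658284685237/3792776)*3361740 = 2095310903055489437158095/948194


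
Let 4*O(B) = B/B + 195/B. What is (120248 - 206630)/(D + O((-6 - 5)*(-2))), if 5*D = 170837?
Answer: -38008080/15034741 ≈ -2.5280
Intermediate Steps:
D = 170837/5 (D = (⅕)*170837 = 170837/5 ≈ 34167.)
O(B) = ¼ + 195/(4*B) (O(B) = (B/B + 195/B)/4 = (1 + 195/B)/4 = ¼ + 195/(4*B))
(120248 - 206630)/(D + O((-6 - 5)*(-2))) = (120248 - 206630)/(170837/5 + (195 + (-6 - 5)*(-2))/(4*(((-6 - 5)*(-2))))) = -86382/(170837/5 + (195 - 11*(-2))/(4*((-11*(-2))))) = -86382/(170837/5 + (¼)*(195 + 22)/22) = -86382/(170837/5 + (¼)*(1/22)*217) = -86382/(170837/5 + 217/88) = -86382/15034741/440 = -86382*440/15034741 = -38008080/15034741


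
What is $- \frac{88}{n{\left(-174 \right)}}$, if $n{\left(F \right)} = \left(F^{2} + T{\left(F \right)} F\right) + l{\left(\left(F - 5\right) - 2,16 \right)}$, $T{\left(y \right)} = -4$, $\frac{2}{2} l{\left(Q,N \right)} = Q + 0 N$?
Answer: $- \frac{88}{30791} \approx -0.002858$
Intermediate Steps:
$l{\left(Q,N \right)} = Q$ ($l{\left(Q,N \right)} = Q + 0 N = Q + 0 = Q$)
$n{\left(F \right)} = -7 + F^{2} - 3 F$ ($n{\left(F \right)} = \left(F^{2} - 4 F\right) + \left(\left(F - 5\right) - 2\right) = \left(F^{2} - 4 F\right) + \left(\left(-5 + F\right) - 2\right) = \left(F^{2} - 4 F\right) + \left(-7 + F\right) = -7 + F^{2} - 3 F$)
$- \frac{88}{n{\left(-174 \right)}} = - \frac{88}{-7 + \left(-174\right)^{2} - -522} = - \frac{88}{-7 + 30276 + 522} = - \frac{88}{30791}$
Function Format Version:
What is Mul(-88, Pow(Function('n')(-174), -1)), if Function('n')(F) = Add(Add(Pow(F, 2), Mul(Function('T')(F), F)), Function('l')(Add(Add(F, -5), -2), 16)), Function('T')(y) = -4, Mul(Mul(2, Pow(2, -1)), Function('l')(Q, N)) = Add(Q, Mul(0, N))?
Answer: Rational(-88, 30791) ≈ -0.0028580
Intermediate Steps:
Function('l')(Q, N) = Q (Function('l')(Q, N) = Add(Q, Mul(0, N)) = Add(Q, 0) = Q)
Function('n')(F) = Add(-7, Pow(F, 2), Mul(-3, F)) (Function('n')(F) = Add(Add(Pow(F, 2), Mul(-4, F)), Add(Add(F, -5), -2)) = Add(Add(Pow(F, 2), Mul(-4, F)), Add(Add(-5, F), -2)) = Add(Add(Pow(F, 2), Mul(-4, F)), Add(-7, F)) = Add(-7, Pow(F, 2), Mul(-3, F)))
Mul(-88, Pow(Function('n')(-174), -1)) = Mul(-88, Pow(Add(-7, Pow(-174, 2), Mul(-3, -174)), -1)) = Mul(-88, Pow(Add(-7, 30276, 522), -1)) = Mul(-88, Pow(30791, -1)) = Mul(-88, Rational(1, 30791)) = Rational(-88, 30791)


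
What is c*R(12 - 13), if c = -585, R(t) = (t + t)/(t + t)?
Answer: -585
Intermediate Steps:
R(t) = 1 (R(t) = (2*t)/((2*t)) = (2*t)*(1/(2*t)) = 1)
c*R(12 - 13) = -585*1 = -585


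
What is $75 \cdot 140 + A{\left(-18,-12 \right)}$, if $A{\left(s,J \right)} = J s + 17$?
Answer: $10733$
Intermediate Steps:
$A{\left(s,J \right)} = 17 + J s$
$75 \cdot 140 + A{\left(-18,-12 \right)} = 75 \cdot 140 + \left(17 - -216\right) = 10500 + \left(17 + 216\right) = 10500 + 233 = 10733$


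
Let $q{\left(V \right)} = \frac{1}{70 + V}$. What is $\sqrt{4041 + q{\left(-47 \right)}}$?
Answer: $\frac{4 \sqrt{133607}}{23} \approx 63.569$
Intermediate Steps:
$\sqrt{4041 + q{\left(-47 \right)}} = \sqrt{4041 + \frac{1}{70 - 47}} = \sqrt{4041 + \frac{1}{23}} = \sqrt{\frac{92944}{23}} = \frac{4 \sqrt{133607}}{23}$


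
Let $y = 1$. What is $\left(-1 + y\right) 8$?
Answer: $0$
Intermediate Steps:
$\left(-1 + y\right) 8 = \left(-1 + 1\right) 8 = 0 \cdot 8 = 0$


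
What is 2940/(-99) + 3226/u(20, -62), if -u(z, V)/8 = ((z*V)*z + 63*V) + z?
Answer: -37465297/1262184 ≈ -29.683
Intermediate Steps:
u(z, V) = -504*V - 8*z - 8*V*z**2 (u(z, V) = -8*(((z*V)*z + 63*V) + z) = -8*(((V*z)*z + 63*V) + z) = -8*((V*z**2 + 63*V) + z) = -8*((63*V + V*z**2) + z) = -8*(z + 63*V + V*z**2) = -504*V - 8*z - 8*V*z**2)
2940/(-99) + 3226/u(20, -62) = 2940/(-99) + 3226/(-504*(-62) - 8*20 - 8*(-62)*20**2) = 2940*(-1/99) + 3226/(31248 - 160 - 8*(-62)*400) = -980/33 + 3226/(31248 - 160 + 198400) = -980/33 + 3226/229488 = -980/33 + 3226*(1/229488) = -980/33 + 1613/114744 = -37465297/1262184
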